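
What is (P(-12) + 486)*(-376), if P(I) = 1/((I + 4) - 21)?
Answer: -5298968/29 ≈ -1.8272e+5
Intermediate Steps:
P(I) = 1/(-17 + I) (P(I) = 1/((4 + I) - 21) = 1/(-17 + I))
(P(-12) + 486)*(-376) = (1/(-17 - 12) + 486)*(-376) = (1/(-29) + 486)*(-376) = (-1/29 + 486)*(-376) = (14093/29)*(-376) = -5298968/29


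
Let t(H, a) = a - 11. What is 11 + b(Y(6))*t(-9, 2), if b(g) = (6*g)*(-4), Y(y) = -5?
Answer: -1069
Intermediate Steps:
b(g) = -24*g
t(H, a) = -11 + a
11 + b(Y(6))*t(-9, 2) = 11 + (-24*(-5))*(-11 + 2) = 11 + 120*(-9) = 11 - 1080 = -1069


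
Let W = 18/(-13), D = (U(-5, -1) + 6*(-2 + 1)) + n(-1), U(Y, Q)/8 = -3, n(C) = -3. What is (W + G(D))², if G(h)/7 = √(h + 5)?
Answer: -231544/169 - 504*I*√7/13 ≈ -1370.1 - 102.57*I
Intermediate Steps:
U(Y, Q) = -24 (U(Y, Q) = 8*(-3) = -24)
D = -33 (D = (-24 + 6*(-2 + 1)) - 3 = (-24 + 6*(-1)) - 3 = (-24 - 6) - 3 = -30 - 3 = -33)
G(h) = 7*√(5 + h) (G(h) = 7*√(h + 5) = 7*√(5 + h))
W = -18/13 (W = 18*(-1/13) = -18/13 ≈ -1.3846)
(W + G(D))² = (-18/13 + 7*√(5 - 33))² = (-18/13 + 7*√(-28))² = (-18/13 + 7*(2*I*√7))² = (-18/13 + 14*I*√7)²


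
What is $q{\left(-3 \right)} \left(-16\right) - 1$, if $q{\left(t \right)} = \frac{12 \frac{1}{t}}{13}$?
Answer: $\frac{51}{13} \approx 3.9231$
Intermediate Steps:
$q{\left(t \right)} = \frac{12}{13 t}$ ($q{\left(t \right)} = \frac{12}{t} \frac{1}{13} = \frac{12}{13 t}$)
$q{\left(-3 \right)} \left(-16\right) - 1 = \frac{12}{13 \left(-3\right)} \left(-16\right) - 1 = \frac{12}{13} \left(- \frac{1}{3}\right) \left(-16\right) - 1 = \left(- \frac{4}{13}\right) \left(-16\right) - 1 = \frac{64}{13} - 1 = \frac{51}{13}$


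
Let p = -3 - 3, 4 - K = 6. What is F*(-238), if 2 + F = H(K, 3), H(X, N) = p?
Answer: 1904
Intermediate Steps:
K = -2 (K = 4 - 1*6 = 4 - 6 = -2)
p = -6
H(X, N) = -6
F = -8 (F = -2 - 6 = -8)
F*(-238) = -8*(-238) = 1904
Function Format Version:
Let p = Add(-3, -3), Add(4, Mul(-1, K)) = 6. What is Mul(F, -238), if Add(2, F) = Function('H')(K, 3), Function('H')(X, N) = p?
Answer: 1904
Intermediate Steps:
K = -2 (K = Add(4, Mul(-1, 6)) = Add(4, -6) = -2)
p = -6
Function('H')(X, N) = -6
F = -8 (F = Add(-2, -6) = -8)
Mul(F, -238) = Mul(-8, -238) = 1904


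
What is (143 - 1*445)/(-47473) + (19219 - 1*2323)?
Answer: 802104110/47473 ≈ 16896.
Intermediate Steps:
(143 - 1*445)/(-47473) + (19219 - 1*2323) = (143 - 445)*(-1/47473) + (19219 - 2323) = -302*(-1/47473) + 16896 = 302/47473 + 16896 = 802104110/47473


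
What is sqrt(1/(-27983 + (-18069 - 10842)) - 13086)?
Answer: I*sqrt(42358429867190)/56894 ≈ 114.39*I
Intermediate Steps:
sqrt(1/(-27983 + (-18069 - 10842)) - 13086) = sqrt(1/(-27983 - 28911) - 13086) = sqrt(1/(-56894) - 13086) = sqrt(-1/56894 - 13086) = sqrt(-744514885/56894) = I*sqrt(42358429867190)/56894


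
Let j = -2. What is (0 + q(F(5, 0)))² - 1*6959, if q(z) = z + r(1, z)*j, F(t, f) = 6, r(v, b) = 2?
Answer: -6955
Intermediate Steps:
q(z) = -4 + z (q(z) = z + 2*(-2) = z - 4 = -4 + z)
(0 + q(F(5, 0)))² - 1*6959 = (0 + (-4 + 6))² - 1*6959 = (0 + 2)² - 6959 = 2² - 6959 = 4 - 6959 = -6955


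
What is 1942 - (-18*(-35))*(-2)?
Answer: 3202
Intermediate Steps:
1942 - (-18*(-35))*(-2) = 1942 - 630*(-2) = 1942 - 1*(-1260) = 1942 + 1260 = 3202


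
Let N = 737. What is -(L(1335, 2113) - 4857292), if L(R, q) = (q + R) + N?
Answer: 4853107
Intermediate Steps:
L(R, q) = 737 + R + q (L(R, q) = (q + R) + 737 = (R + q) + 737 = 737 + R + q)
-(L(1335, 2113) - 4857292) = -((737 + 1335 + 2113) - 4857292) = -(4185 - 4857292) = -1*(-4853107) = 4853107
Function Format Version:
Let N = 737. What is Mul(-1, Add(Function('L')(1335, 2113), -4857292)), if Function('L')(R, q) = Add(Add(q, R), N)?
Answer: 4853107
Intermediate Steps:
Function('L')(R, q) = Add(737, R, q) (Function('L')(R, q) = Add(Add(q, R), 737) = Add(Add(R, q), 737) = Add(737, R, q))
Mul(-1, Add(Function('L')(1335, 2113), -4857292)) = Mul(-1, Add(Add(737, 1335, 2113), -4857292)) = Mul(-1, Add(4185, -4857292)) = Mul(-1, -4853107) = 4853107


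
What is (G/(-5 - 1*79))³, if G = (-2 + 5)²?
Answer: -27/21952 ≈ -0.0012300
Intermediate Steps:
G = 9 (G = 3² = 9)
(G/(-5 - 1*79))³ = (9/(-5 - 1*79))³ = (9/(-5 - 79))³ = (9/(-84))³ = (9*(-1/84))³ = (-3/28)³ = -27/21952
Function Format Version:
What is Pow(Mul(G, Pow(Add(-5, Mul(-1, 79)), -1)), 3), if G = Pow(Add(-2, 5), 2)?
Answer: Rational(-27, 21952) ≈ -0.0012300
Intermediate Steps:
G = 9 (G = Pow(3, 2) = 9)
Pow(Mul(G, Pow(Add(-5, Mul(-1, 79)), -1)), 3) = Pow(Mul(9, Pow(Add(-5, Mul(-1, 79)), -1)), 3) = Pow(Mul(9, Pow(Add(-5, -79), -1)), 3) = Pow(Mul(9, Pow(-84, -1)), 3) = Pow(Mul(9, Rational(-1, 84)), 3) = Pow(Rational(-3, 28), 3) = Rational(-27, 21952)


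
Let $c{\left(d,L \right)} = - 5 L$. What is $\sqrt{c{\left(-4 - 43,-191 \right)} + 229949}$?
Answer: $6 \sqrt{6414} \approx 480.52$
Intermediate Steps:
$\sqrt{c{\left(-4 - 43,-191 \right)} + 229949} = \sqrt{\left(-5\right) \left(-191\right) + 229949} = \sqrt{955 + 229949} = \sqrt{230904} = 6 \sqrt{6414}$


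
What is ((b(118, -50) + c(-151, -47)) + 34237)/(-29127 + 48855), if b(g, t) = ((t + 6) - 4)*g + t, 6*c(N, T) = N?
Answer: 170987/118368 ≈ 1.4445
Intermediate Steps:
c(N, T) = N/6
b(g, t) = t + g*(2 + t) (b(g, t) = ((6 + t) - 4)*g + t = (2 + t)*g + t = g*(2 + t) + t = t + g*(2 + t))
((b(118, -50) + c(-151, -47)) + 34237)/(-29127 + 48855) = (((-50 + 2*118 + 118*(-50)) + (⅙)*(-151)) + 34237)/(-29127 + 48855) = (((-50 + 236 - 5900) - 151/6) + 34237)/19728 = ((-5714 - 151/6) + 34237)*(1/19728) = (-34435/6 + 34237)*(1/19728) = (170987/6)*(1/19728) = 170987/118368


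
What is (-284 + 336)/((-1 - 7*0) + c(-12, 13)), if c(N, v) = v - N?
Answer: 13/6 ≈ 2.1667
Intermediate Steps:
(-284 + 336)/((-1 - 7*0) + c(-12, 13)) = (-284 + 336)/((-1 - 7*0) + (13 - 1*(-12))) = 52/((-1 + 0) + (13 + 12)) = 52/(-1 + 25) = 52/24 = 52*(1/24) = 13/6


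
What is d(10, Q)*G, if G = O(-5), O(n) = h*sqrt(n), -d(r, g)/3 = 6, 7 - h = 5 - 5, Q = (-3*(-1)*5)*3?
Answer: -126*I*sqrt(5) ≈ -281.74*I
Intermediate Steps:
Q = 45 (Q = (3*5)*3 = 15*3 = 45)
h = 7 (h = 7 - (5 - 5) = 7 - 1*0 = 7 + 0 = 7)
d(r, g) = -18 (d(r, g) = -3*6 = -18)
O(n) = 7*sqrt(n)
G = 7*I*sqrt(5) (G = 7*sqrt(-5) = 7*(I*sqrt(5)) = 7*I*sqrt(5) ≈ 15.652*I)
d(10, Q)*G = -126*I*sqrt(5)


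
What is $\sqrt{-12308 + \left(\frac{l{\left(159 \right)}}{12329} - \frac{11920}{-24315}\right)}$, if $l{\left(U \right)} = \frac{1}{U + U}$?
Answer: $\frac{i \sqrt{497102747994855588330258}}{6355328262} \approx 110.94 i$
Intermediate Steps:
$l{\left(U \right)} = \frac{1}{2 U}$
$\sqrt{-12308 + \left(\frac{l{\left(159 \right)}}{12329} - \frac{11920}{-24315}\right)} = \sqrt{-12308 + \left(\frac{\frac{1}{2} \cdot \frac{1}{159}}{12329} - \frac{11920}{-24315}\right)} = \sqrt{-12308 + \left(\frac{1}{2} \cdot \frac{1}{159} \cdot \frac{1}{12329} - - \frac{2384}{4863}\right)} = \sqrt{-12308 + \left(\frac{1}{318} \cdot \frac{1}{12329} + \frac{2384}{4863}\right)} = \sqrt{-12308 + \left(\frac{1}{3920622} + \frac{2384}{4863}\right)} = \sqrt{-12308 + \frac{3115589237}{6355328262}} = \sqrt{- \frac{78218264659459}{6355328262}} = \frac{i \sqrt{497102747994855588330258}}{6355328262}$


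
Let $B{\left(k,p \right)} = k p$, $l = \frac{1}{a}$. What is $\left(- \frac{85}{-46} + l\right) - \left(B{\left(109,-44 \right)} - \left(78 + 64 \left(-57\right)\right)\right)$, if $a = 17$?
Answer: $\frac{960223}{782} \approx 1227.9$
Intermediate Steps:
$l = \frac{1}{17} \approx 0.058824$
$\left(- \frac{85}{-46} + l\right) - \left(B{\left(109,-44 \right)} - \left(78 + 64 \left(-57\right)\right)\right) = \left(- \frac{85}{-46} + \frac{1}{17}\right) - \left(109 \left(-44\right) - \left(78 + 64 \left(-57\right)\right)\right) = \left(\left(-85\right) \left(- \frac{1}{46}\right) + \frac{1}{17}\right) - \left(-4796 - \left(78 - 3648\right)\right) = \left(\frac{85}{46} + \frac{1}{17}\right) - \left(-4796 - -3570\right) = \frac{1491}{782} - \left(-4796 + 3570\right) = \frac{1491}{782} - -1226 = \frac{1491}{782} + 1226 = \frac{960223}{782}$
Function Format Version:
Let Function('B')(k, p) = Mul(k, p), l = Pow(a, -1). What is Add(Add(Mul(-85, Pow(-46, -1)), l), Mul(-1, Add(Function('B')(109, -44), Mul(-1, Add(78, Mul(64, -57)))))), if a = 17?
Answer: Rational(960223, 782) ≈ 1227.9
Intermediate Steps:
l = Rational(1, 17) (l = Pow(17, -1) = Rational(1, 17) ≈ 0.058824)
Add(Add(Mul(-85, Pow(-46, -1)), l), Mul(-1, Add(Function('B')(109, -44), Mul(-1, Add(78, Mul(64, -57)))))) = Add(Add(Mul(-85, Pow(-46, -1)), Rational(1, 17)), Mul(-1, Add(Mul(109, -44), Mul(-1, Add(78, Mul(64, -57)))))) = Add(Add(Mul(-85, Rational(-1, 46)), Rational(1, 17)), Mul(-1, Add(-4796, Mul(-1, Add(78, -3648))))) = Add(Add(Rational(85, 46), Rational(1, 17)), Mul(-1, Add(-4796, Mul(-1, -3570)))) = Add(Rational(1491, 782), Mul(-1, Add(-4796, 3570))) = Add(Rational(1491, 782), Mul(-1, -1226)) = Add(Rational(1491, 782), 1226) = Rational(960223, 782)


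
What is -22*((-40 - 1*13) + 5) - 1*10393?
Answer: -9337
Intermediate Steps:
-22*((-40 - 1*13) + 5) - 1*10393 = -22*((-40 - 13) + 5) - 10393 = -22*(-53 + 5) - 10393 = -22*(-48) - 10393 = 1056 - 10393 = -9337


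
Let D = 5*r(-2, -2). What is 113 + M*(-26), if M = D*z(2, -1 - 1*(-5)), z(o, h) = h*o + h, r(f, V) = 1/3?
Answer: -407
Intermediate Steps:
r(f, V) = 1/3
z(o, h) = h + h*o
D = 5/3 (D = 5*(1/3) = 5/3 ≈ 1.6667)
M = 20 (M = 5*((-1 - 1*(-5))*(1 + 2))/3 = 5*((-1 + 5)*3)/3 = 5*(4*3)/3 = (5/3)*12 = 20)
113 + M*(-26) = 113 + 20*(-26) = 113 - 520 = -407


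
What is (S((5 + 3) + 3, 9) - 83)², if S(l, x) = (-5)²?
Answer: 3364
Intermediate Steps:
S(l, x) = 25
(S((5 + 3) + 3, 9) - 83)² = (25 - 83)² = (-58)² = 3364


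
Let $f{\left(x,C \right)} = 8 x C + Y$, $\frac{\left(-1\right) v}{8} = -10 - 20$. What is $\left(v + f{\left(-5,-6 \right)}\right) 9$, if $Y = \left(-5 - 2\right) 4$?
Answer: $4068$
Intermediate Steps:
$v = 240$ ($v = - 8 \left(-10 - 20\right) = \left(-8\right) \left(-30\right) = 240$)
$Y = -28$ ($Y = \left(-7\right) 4 = -28$)
$f{\left(x,C \right)} = -28 + 8 C x$ ($f{\left(x,C \right)} = 8 x C - 28 = 8 C x - 28 = -28 + 8 C x$)
$\left(v + f{\left(-5,-6 \right)}\right) 9 = \left(240 - \left(28 + 48 \left(-5\right)\right)\right) 9 = \left(240 + \left(-28 + 240\right)\right) 9 = \left(240 + 212\right) 9 = 452 \cdot 9 = 4068$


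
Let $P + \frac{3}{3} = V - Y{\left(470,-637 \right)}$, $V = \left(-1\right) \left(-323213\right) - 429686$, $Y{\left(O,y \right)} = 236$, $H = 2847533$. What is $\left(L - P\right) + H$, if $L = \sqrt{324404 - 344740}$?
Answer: $2954243 + 4 i \sqrt{1271} \approx 2.9542 \cdot 10^{6} + 142.6 i$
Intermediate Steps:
$L = 4 i \sqrt{1271}$ ($L = \sqrt{-20336} = 4 i \sqrt{1271} \approx 142.6 i$)
$V = -106473$ ($V = 323213 - 429686 = -106473$)
$P = -106710$ ($P = -1 - 106709 = -106710$)
$\left(L - P\right) + H = \left(4 i \sqrt{1271} - -106710\right) + 2847533 = \left(4 i \sqrt{1271} + 106710\right) + 2847533 = \left(106710 + 4 i \sqrt{1271}\right) + 2847533 = 2954243 + 4 i \sqrt{1271}$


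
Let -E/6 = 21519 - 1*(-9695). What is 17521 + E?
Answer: -169763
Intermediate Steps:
E = -187284 (E = -6*(21519 - 1*(-9695)) = -6*(21519 + 9695) = -6*31214 = -187284)
17521 + E = 17521 - 187284 = -169763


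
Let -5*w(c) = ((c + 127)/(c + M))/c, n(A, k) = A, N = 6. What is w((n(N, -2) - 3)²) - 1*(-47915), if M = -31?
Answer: 23717993/495 ≈ 47915.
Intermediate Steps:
w(c) = -(127 + c)/(5*c*(-31 + c)) (w(c) = -(c + 127)/(c - 31)/(5*c) = -(127 + c)/(-31 + c)/(5*c) = -(127 + c)/(5*c*(-31 + c)))
w((n(N, -2) - 3)²) - 1*(-47915) = (-127 - (6 - 3)²)/(5*((6 - 3)²)*(-31 + (6 - 3)²)) - 1*(-47915) = (-127 - 1*3²)/(5*(3²)*(-31 + 3²)) + 47915 = (⅕)*(-127 - 1*9)/(9*(-31 + 9)) + 47915 = (⅕)*(⅑)*(-127 - 9)/(-22) + 47915 = (⅕)*(⅑)*(-1/22)*(-136) + 47915 = 68/495 + 47915 = 23717993/495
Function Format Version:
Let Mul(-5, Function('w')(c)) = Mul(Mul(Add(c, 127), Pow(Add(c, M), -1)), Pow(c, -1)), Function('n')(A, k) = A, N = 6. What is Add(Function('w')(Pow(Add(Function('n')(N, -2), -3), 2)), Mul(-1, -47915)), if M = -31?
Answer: Rational(23717993, 495) ≈ 47915.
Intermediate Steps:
Function('w')(c) = Mul(Rational(-1, 5), Pow(c, -1), Pow(Add(-31, c), -1), Add(127, c)) (Function('w')(c) = Mul(Rational(-1, 5), Mul(Mul(Add(c, 127), Pow(Add(c, -31), -1)), Pow(c, -1))) = Mul(Rational(-1, 5), Mul(Mul(Add(127, c), Pow(Add(-31, c), -1)), Pow(c, -1))) = Mul(Rational(-1, 5), Mul(Mul(Pow(Add(-31, c), -1), Add(127, c)), Pow(c, -1))) = Mul(Rational(-1, 5), Mul(Pow(c, -1), Pow(Add(-31, c), -1), Add(127, c))) = Mul(Rational(-1, 5), Pow(c, -1), Pow(Add(-31, c), -1), Add(127, c)))
Add(Function('w')(Pow(Add(Function('n')(N, -2), -3), 2)), Mul(-1, -47915)) = Add(Mul(Rational(1, 5), Pow(Pow(Add(6, -3), 2), -1), Pow(Add(-31, Pow(Add(6, -3), 2)), -1), Add(-127, Mul(-1, Pow(Add(6, -3), 2)))), Mul(-1, -47915)) = Add(Mul(Rational(1, 5), Pow(Pow(3, 2), -1), Pow(Add(-31, Pow(3, 2)), -1), Add(-127, Mul(-1, Pow(3, 2)))), 47915) = Add(Mul(Rational(1, 5), Pow(9, -1), Pow(Add(-31, 9), -1), Add(-127, Mul(-1, 9))), 47915) = Add(Mul(Rational(1, 5), Rational(1, 9), Pow(-22, -1), Add(-127, -9)), 47915) = Add(Mul(Rational(1, 5), Rational(1, 9), Rational(-1, 22), -136), 47915) = Add(Rational(68, 495), 47915) = Rational(23717993, 495)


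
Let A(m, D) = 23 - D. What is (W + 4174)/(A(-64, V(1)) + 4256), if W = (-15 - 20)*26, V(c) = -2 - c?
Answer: 1632/2141 ≈ 0.76226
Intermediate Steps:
W = -910 (W = -35*26 = -910)
(W + 4174)/(A(-64, V(1)) + 4256) = (-910 + 4174)/((23 - (-2 - 1*1)) + 4256) = 3264/((23 - (-2 - 1)) + 4256) = 3264/((23 - 1*(-3)) + 4256) = 3264/((23 + 3) + 4256) = 3264/(26 + 4256) = 3264/4282 = 3264*(1/4282) = 1632/2141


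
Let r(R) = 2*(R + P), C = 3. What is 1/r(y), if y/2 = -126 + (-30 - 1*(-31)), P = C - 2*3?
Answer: -1/506 ≈ -0.0019763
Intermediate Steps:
P = -3 (P = 3 - 2*3 = 3 - 6 = -3)
y = -250 (y = 2*(-126 + (-30 - 1*(-31))) = 2*(-126 + (-30 + 31)) = 2*(-126 + 1) = 2*(-125) = -250)
r(R) = -6 + 2*R (r(R) = 2*(R - 3) = 2*(-3 + R) = -6 + 2*R)
1/r(y) = 1/(-6 + 2*(-250)) = 1/(-6 - 500) = 1/(-506) = -1/506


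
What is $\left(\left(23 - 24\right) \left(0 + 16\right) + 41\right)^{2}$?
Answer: $625$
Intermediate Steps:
$\left(\left(23 - 24\right) \left(0 + 16\right) + 41\right)^{2} = \left(\left(-1\right) 16 + 41\right)^{2} = \left(-16 + 41\right)^{2} = 25^{2} = 625$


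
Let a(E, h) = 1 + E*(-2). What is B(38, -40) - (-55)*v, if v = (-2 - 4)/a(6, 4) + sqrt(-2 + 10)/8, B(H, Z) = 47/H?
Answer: 1187/38 + 55*sqrt(2)/4 ≈ 50.682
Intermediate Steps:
a(E, h) = 1 - 2*E
v = 6/11 + sqrt(2)/4 (v = (-2 - 4)/(1 - 2*6) + sqrt(-2 + 10)/8 = -6/(1 - 12) + sqrt(8)*(1/8) = -6/(-11) + (2*sqrt(2))*(1/8) = -6*(-1/11) + sqrt(2)/4 = 6/11 + sqrt(2)/4 ≈ 0.89901)
B(38, -40) - (-55)*v = 47/38 - (-55)*(6/11 + sqrt(2)/4) = 47*(1/38) - (-30 - 55*sqrt(2)/4) = 47/38 + (30 + 55*sqrt(2)/4) = 1187/38 + 55*sqrt(2)/4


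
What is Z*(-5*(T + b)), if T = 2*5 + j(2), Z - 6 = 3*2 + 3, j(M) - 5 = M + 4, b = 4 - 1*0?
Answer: -1875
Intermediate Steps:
b = 4 (b = 4 + 0 = 4)
j(M) = 9 + M (j(M) = 5 + (M + 4) = 5 + (4 + M) = 9 + M)
Z = 15 (Z = 6 + (3*2 + 3) = 6 + (6 + 3) = 6 + 9 = 15)
T = 21 (T = 2*5 + (9 + 2) = 10 + 11 = 21)
Z*(-5*(T + b)) = 15*(-5*(21 + 4)) = 15*(-5*25) = 15*(-125) = -1875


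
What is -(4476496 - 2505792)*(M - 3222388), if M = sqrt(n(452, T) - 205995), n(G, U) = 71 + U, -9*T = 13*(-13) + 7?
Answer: 6350372921152 - 1970704*I*sqrt(205906) ≈ 6.3504e+12 - 8.9424e+8*I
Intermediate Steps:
T = 18 (T = -(13*(-13) + 7)/9 = -(-169 + 7)/9 = -1/9*(-162) = 18)
M = I*sqrt(205906) (M = sqrt((71 + 18) - 205995) = sqrt(89 - 205995) = sqrt(-205906) = I*sqrt(205906) ≈ 453.77*I)
-(4476496 - 2505792)*(M - 3222388) = -(4476496 - 2505792)*(I*sqrt(205906) - 3222388) = -1970704*(-3222388 + I*sqrt(205906)) = -(-6350372921152 + 1970704*I*sqrt(205906)) = 6350372921152 - 1970704*I*sqrt(205906)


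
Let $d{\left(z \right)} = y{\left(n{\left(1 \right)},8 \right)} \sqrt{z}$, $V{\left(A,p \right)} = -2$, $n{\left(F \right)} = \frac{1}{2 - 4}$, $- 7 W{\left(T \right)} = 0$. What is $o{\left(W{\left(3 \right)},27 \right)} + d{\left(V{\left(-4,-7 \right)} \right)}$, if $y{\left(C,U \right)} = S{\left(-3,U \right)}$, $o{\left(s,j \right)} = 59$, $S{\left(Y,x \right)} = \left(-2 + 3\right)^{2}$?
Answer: $59 + i \sqrt{2} \approx 59.0 + 1.4142 i$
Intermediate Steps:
$W{\left(T \right)} = 0$ ($W{\left(T \right)} = \left(- \frac{1}{7}\right) 0 = 0$)
$n{\left(F \right)} = - \frac{1}{2}$ ($n{\left(F \right)} = \frac{1}{-2} = - \frac{1}{2}$)
$S{\left(Y,x \right)} = 1$ ($S{\left(Y,x \right)} = 1^{2} = 1$)
$y{\left(C,U \right)} = 1$
$d{\left(z \right)} = \sqrt{z}$ ($d{\left(z \right)} = 1 \sqrt{z} = \sqrt{z}$)
$o{\left(W{\left(3 \right)},27 \right)} + d{\left(V{\left(-4,-7 \right)} \right)} = 59 + \sqrt{-2} = 59 + i \sqrt{2}$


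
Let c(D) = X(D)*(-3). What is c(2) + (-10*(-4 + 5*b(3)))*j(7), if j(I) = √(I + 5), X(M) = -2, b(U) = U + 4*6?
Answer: 6 - 2620*√3 ≈ -4532.0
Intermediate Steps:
b(U) = 24 + U (b(U) = U + 24 = 24 + U)
c(D) = 6 (c(D) = -2*(-3) = 6)
j(I) = √(5 + I)
c(2) + (-10*(-4 + 5*b(3)))*j(7) = 6 + (-10*(-4 + 5*(24 + 3)))*√(5 + 7) = 6 + (-10*(-4 + 5*27))*√12 = 6 + (-10*(-4 + 135))*(2*√3) = 6 + (-10*131)*(2*√3) = 6 - 2620*√3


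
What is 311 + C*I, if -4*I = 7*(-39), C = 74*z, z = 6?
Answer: 30614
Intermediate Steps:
C = 444 (C = 74*6 = 444)
I = 273/4 (I = -7*(-39)/4 = -¼*(-273) = 273/4 ≈ 68.250)
311 + C*I = 311 + 444*(273/4) = 311 + 30303 = 30614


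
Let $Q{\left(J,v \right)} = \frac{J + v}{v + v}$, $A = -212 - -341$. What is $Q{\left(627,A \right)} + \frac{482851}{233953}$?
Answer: $\frac{50240671}{10059979} \approx 4.9941$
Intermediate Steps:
$A = 129$ ($A = -212 + 341 = 129$)
$Q{\left(J,v \right)} = \frac{J + v}{2 v}$
$Q{\left(627,A \right)} + \frac{482851}{233953} = \frac{627 + 129}{2 \cdot 129} + \frac{482851}{233953} = \frac{1}{2} \cdot \frac{1}{129} \cdot 756 + 482851 \cdot \frac{1}{233953} = \frac{126}{43} + \frac{482851}{233953} = \frac{50240671}{10059979}$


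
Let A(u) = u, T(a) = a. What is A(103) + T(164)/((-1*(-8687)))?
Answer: 894925/8687 ≈ 103.02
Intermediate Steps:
A(103) + T(164)/((-1*(-8687))) = 103 + 164/((-1*(-8687))) = 103 + 164/8687 = 894925/8687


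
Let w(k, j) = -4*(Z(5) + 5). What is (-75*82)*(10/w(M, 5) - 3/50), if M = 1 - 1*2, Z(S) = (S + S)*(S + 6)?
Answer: 11562/23 ≈ 502.70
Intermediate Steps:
Z(S) = 2*S*(6 + S) (Z(S) = (2*S)*(6 + S) = 2*S*(6 + S))
M = -1 (M = 1 - 2 = -1)
w(k, j) = -460 (w(k, j) = -4*(2*5*(6 + 5) + 5) = -4*(2*5*11 + 5) = -4*(110 + 5) = -4*115 = -460)
(-75*82)*(10/w(M, 5) - 3/50) = (-75*82)*(10/(-460) - 3/50) = -6150*(10*(-1/460) - 3*1/50) = -6150*(-1/46 - 3/50) = -6150*(-47/575) = 11562/23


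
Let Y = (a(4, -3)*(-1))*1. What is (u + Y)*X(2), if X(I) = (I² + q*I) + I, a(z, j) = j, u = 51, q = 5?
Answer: 864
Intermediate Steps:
Y = 3 (Y = -3*(-1)*1 = 3*1 = 3)
X(I) = I² + 6*I (X(I) = (I² + 5*I) + I = I² + 6*I)
(u + Y)*X(2) = (51 + 3)*(2*(6 + 2)) = 54*(2*8) = 54*16 = 864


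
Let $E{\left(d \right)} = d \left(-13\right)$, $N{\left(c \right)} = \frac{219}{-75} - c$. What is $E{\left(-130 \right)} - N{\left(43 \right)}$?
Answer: $\frac{43398}{25} \approx 1735.9$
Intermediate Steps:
$N{\left(c \right)} = - \frac{73}{25} - c$ ($N{\left(c \right)} = 219 \left(- \frac{1}{75}\right) - c = - \frac{73}{25} - c$)
$E{\left(d \right)} = - 13 d$
$E{\left(-130 \right)} - N{\left(43 \right)} = \left(-13\right) \left(-130\right) - \left(- \frac{73}{25} - 43\right) = 1690 - \left(- \frac{73}{25} - 43\right) = 1690 - - \frac{1148}{25} = 1690 + \frac{1148}{25} = \frac{43398}{25}$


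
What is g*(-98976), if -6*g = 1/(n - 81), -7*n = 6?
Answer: -115472/573 ≈ -201.52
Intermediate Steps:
n = -6/7 (n = -⅐*6 = -6/7 ≈ -0.85714)
g = 7/3438 (g = -1/(6*(-6/7 - 81)) = -1/(6*(-573/7)) = -⅙*(-7/573) = 7/3438 ≈ 0.0020361)
g*(-98976) = (7/3438)*(-98976) = -115472/573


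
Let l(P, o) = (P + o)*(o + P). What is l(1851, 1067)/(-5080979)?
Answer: -8514724/5080979 ≈ -1.6758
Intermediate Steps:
l(P, o) = (P + o)² (l(P, o) = (P + o)*(P + o) = (P + o)²)
l(1851, 1067)/(-5080979) = (1851 + 1067)²/(-5080979) = 2918²*(-1/5080979) = 8514724*(-1/5080979) = -8514724/5080979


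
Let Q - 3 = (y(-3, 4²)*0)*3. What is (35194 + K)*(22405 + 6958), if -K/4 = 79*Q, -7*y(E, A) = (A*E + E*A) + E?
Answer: 1005565298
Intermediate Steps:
y(E, A) = -E/7 - 2*A*E/7 (y(E, A) = -((A*E + E*A) + E)/7 = -((A*E + A*E) + E)/7 = -(2*A*E + E)/7 = -(E + 2*A*E)/7 = -E/7 - 2*A*E/7)
Q = 3 (Q = 3 + (-⅐*(-3)*(1 + 2*4²)*0)*3 = 3 + (-⅐*(-3)*(1 + 2*16)*0)*3 = 3 + (-⅐*(-3)*(1 + 32)*0)*3 = 3 + (-⅐*(-3)*33*0)*3 = 3 + ((99/7)*0)*3 = 3 + 0*3 = 3 + 0 = 3)
K = -948 (K = -316*3 = -4*237 = -948)
(35194 + K)*(22405 + 6958) = (35194 - 948)*(22405 + 6958) = 34246*29363 = 1005565298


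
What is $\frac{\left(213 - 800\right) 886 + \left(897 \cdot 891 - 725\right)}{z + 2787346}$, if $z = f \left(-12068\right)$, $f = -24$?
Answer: $\frac{139210}{1538489} \approx 0.090485$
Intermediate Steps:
$z = 289632$ ($z = \left(-24\right) \left(-12068\right) = 289632$)
$\frac{\left(213 - 800\right) 886 + \left(897 \cdot 891 - 725\right)}{z + 2787346} = \frac{\left(213 - 800\right) 886 + \left(897 \cdot 891 - 725\right)}{289632 + 2787346} = \frac{\left(-587\right) 886 + \left(799227 - 725\right)}{3076978} = \left(-520082 + 798502\right) \frac{1}{3076978} = 278420 \cdot \frac{1}{3076978} = \frac{139210}{1538489}$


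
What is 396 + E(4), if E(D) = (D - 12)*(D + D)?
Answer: 332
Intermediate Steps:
E(D) = 2*D*(-12 + D) (E(D) = (-12 + D)*(2*D) = 2*D*(-12 + D))
396 + E(4) = 396 + 2*4*(-12 + 4) = 396 + 2*4*(-8) = 396 - 64 = 332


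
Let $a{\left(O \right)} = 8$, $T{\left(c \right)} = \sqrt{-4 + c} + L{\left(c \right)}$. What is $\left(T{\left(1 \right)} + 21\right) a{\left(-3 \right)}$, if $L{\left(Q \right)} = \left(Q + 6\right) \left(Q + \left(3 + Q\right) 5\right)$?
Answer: $1344 + 8 i \sqrt{3} \approx 1344.0 + 13.856 i$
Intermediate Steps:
$L{\left(Q \right)} = \left(6 + Q\right) \left(15 + 6 Q\right)$ ($L{\left(Q \right)} = \left(6 + Q\right) \left(Q + \left(15 + 5 Q\right)\right) = \left(6 + Q\right) \left(15 + 6 Q\right)$)
$T{\left(c \right)} = 90 + \sqrt{-4 + c} + 6 c^{2} + 51 c$ ($T{\left(c \right)} = \sqrt{-4 + c} + \left(90 + 6 c^{2} + 51 c\right) = 90 + \sqrt{-4 + c} + 6 c^{2} + 51 c$)
$\left(T{\left(1 \right)} + 21\right) a{\left(-3 \right)} = \left(\left(90 + \sqrt{-4 + 1} + 6 \cdot 1^{2} + 51 \cdot 1\right) + 21\right) 8 = \left(\left(90 + \sqrt{-3} + 6 \cdot 1 + 51\right) + 21\right) 8 = \left(\left(90 + i \sqrt{3} + 6 + 51\right) + 21\right) 8 = \left(\left(147 + i \sqrt{3}\right) + 21\right) 8 = \left(168 + i \sqrt{3}\right) 8 = 1344 + 8 i \sqrt{3}$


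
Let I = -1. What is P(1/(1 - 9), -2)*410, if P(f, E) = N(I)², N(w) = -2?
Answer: 1640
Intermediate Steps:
P(f, E) = 4 (P(f, E) = (-2)² = 4)
P(1/(1 - 9), -2)*410 = 4*410 = 1640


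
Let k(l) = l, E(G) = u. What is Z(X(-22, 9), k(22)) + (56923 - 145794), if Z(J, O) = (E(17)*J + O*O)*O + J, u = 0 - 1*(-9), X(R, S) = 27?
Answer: -72850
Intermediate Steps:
u = 9 (u = 0 + 9 = 9)
E(G) = 9
Z(J, O) = J + O*(O² + 9*J) (Z(J, O) = (9*J + O*O)*O + J = (9*J + O²)*O + J = (O² + 9*J)*O + J = O*(O² + 9*J) + J = J + O*(O² + 9*J))
Z(X(-22, 9), k(22)) + (56923 - 145794) = (27 + 22³ + 9*27*22) + (56923 - 145794) = (27 + 10648 + 5346) - 88871 = 16021 - 88871 = -72850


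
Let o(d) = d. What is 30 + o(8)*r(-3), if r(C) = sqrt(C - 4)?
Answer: 30 + 8*I*sqrt(7) ≈ 30.0 + 21.166*I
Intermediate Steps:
r(C) = sqrt(-4 + C)
30 + o(8)*r(-3) = 30 + 8*sqrt(-4 - 3) = 30 + 8*sqrt(-7) = 30 + 8*(I*sqrt(7)) = 30 + 8*I*sqrt(7)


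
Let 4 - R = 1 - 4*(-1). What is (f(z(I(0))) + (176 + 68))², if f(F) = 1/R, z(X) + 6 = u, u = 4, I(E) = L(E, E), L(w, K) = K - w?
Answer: 59049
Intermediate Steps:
I(E) = 0 (I(E) = E - E = 0)
z(X) = -2 (z(X) = -6 + 4 = -2)
R = -1 (R = 4 - (1 - 4*(-1)) = 4 - (1 + 4) = 4 - 1*5 = 4 - 5 = -1)
f(F) = -1 (f(F) = 1/(-1) = -1)
(f(z(I(0))) + (176 + 68))² = (-1 + (176 + 68))² = (-1 + 244)² = 243² = 59049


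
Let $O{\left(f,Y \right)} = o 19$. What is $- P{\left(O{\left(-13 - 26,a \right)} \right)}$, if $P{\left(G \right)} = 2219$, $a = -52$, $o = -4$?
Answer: $-2219$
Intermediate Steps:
$O{\left(f,Y \right)} = -76$ ($O{\left(f,Y \right)} = \left(-4\right) 19 = -76$)
$- P{\left(O{\left(-13 - 26,a \right)} \right)} = \left(-1\right) 2219 = -2219$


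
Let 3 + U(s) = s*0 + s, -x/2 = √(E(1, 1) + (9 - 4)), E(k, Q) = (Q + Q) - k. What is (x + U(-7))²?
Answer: 124 + 40*√6 ≈ 221.98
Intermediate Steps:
E(k, Q) = -k + 2*Q (E(k, Q) = 2*Q - k = -k + 2*Q)
x = -2*√6 (x = -2*√((-1*1 + 2*1) + (9 - 4)) = -2*√((-1 + 2) + 5) = -2*√(1 + 5) = -2*√6 ≈ -4.8990)
U(s) = -3 + s (U(s) = -3 + (s*0 + s) = -3 + (0 + s) = -3 + s)
(x + U(-7))² = (-2*√6 + (-3 - 7))² = (-2*√6 - 10)² = (-10 - 2*√6)²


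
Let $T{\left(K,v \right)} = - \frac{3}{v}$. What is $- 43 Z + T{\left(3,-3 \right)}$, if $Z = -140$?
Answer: $6021$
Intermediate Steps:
$- 43 Z + T{\left(3,-3 \right)} = \left(-43\right) \left(-140\right) - \frac{3}{-3} = 6020 - -1 = 6020 + 1 = 6021$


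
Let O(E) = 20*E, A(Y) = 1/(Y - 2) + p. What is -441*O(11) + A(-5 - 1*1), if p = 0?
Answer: -776161/8 ≈ -97020.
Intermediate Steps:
A(Y) = 1/(-2 + Y) (A(Y) = 1/(Y - 2) + 0 = 1/(-2 + Y) + 0 = 1/(-2 + Y))
-441*O(11) + A(-5 - 1*1) = -8820*11 + 1/(-2 + (-5 - 1*1)) = -441*220 + 1/(-2 + (-5 - 1)) = -97020 + 1/(-2 - 6) = -97020 + 1/(-8) = -97020 - ⅛ = -776161/8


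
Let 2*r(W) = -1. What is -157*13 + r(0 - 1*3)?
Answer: -4083/2 ≈ -2041.5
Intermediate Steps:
r(W) = -½ (r(W) = (½)*(-1) = -½)
-157*13 + r(0 - 1*3) = -157*13 - ½ = -2041 - ½ = -4083/2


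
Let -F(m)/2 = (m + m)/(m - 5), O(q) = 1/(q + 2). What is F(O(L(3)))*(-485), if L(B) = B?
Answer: -485/6 ≈ -80.833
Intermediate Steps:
O(q) = 1/(2 + q)
F(m) = -4*m/(-5 + m) (F(m) = -2*(m + m)/(m - 5) = -2*2*m/(-5 + m) = -4*m/(-5 + m))
F(O(L(3)))*(-485) = -4/((2 + 3)*(-5 + 1/(2 + 3)))*(-485) = -4/(5*(-5 + 1/5))*(-485) = -4*⅕/(-5 + ⅕)*(-485) = -4*⅕/(-24/5)*(-485) = -4*⅕*(-5/24)*(-485) = (⅙)*(-485) = -485/6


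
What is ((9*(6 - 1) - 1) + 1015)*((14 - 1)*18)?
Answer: 247806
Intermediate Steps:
((9*(6 - 1) - 1) + 1015)*((14 - 1)*18) = ((9*5 - 1) + 1015)*(13*18) = ((45 - 1) + 1015)*234 = (44 + 1015)*234 = 1059*234 = 247806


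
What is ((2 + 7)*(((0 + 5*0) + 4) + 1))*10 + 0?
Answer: 450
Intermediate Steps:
((2 + 7)*(((0 + 5*0) + 4) + 1))*10 + 0 = (9*(((0 + 0) + 4) + 1))*10 + 0 = (9*((0 + 4) + 1))*10 + 0 = (9*(4 + 1))*10 + 0 = (9*5)*10 + 0 = 45*10 + 0 = 450 + 0 = 450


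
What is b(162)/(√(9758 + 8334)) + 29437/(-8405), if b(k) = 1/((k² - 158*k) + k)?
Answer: -29437/8405 + √4523/7327260 ≈ -3.5023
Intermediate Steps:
b(k) = 1/(k² - 157*k)
b(162)/(√(9758 + 8334)) + 29437/(-8405) = (1/(162*(-157 + 162)))/(√(9758 + 8334)) + 29437/(-8405) = ((1/162)/5)/(√18092) + 29437*(-1/8405) = ((1/162)*(⅕))/((2*√4523)) - 29437/8405 = (√4523/9046)/810 - 29437/8405 = √4523/7327260 - 29437/8405 = -29437/8405 + √4523/7327260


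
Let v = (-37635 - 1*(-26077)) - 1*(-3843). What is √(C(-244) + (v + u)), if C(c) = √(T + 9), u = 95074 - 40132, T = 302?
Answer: √(47227 + √311) ≈ 217.36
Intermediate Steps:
u = 54942
v = -7715 (v = (-37635 + 26077) + 3843 = -11558 + 3843 = -7715)
C(c) = √311 (C(c) = √(302 + 9) = √311)
√(C(-244) + (v + u)) = √(√311 + (-7715 + 54942)) = √(√311 + 47227) = √(47227 + √311)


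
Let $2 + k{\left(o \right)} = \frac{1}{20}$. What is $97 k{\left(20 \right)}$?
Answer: $- \frac{3783}{20} \approx -189.15$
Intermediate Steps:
$k{\left(o \right)} = - \frac{39}{20}$ ($k{\left(o \right)} = -2 + \frac{1}{20} = - \frac{39}{20}$)
$97 k{\left(20 \right)} = 97 \left(- \frac{39}{20}\right) = - \frac{3783}{20}$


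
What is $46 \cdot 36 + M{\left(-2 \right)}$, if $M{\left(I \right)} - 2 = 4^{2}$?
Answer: $1674$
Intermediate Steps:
$M{\left(I \right)} = 18$ ($M{\left(I \right)} = 2 + 4^{2} = 2 + 16 = 18$)
$46 \cdot 36 + M{\left(-2 \right)} = 46 \cdot 36 + 18 = 1656 + 18 = 1674$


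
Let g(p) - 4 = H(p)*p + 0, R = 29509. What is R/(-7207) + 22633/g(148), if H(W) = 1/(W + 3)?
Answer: 24608329913/5419664 ≈ 4540.6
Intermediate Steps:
H(W) = 1/(3 + W)
g(p) = 4 + p/(3 + p) (g(p) = 4 + (p/(3 + p) + 0) = 4 + p/(3 + p))
R/(-7207) + 22633/g(148) = 29509/(-7207) + 22633/(((12 + 5*148)/(3 + 148))) = 29509*(-1/7207) + 22633/(((12 + 740)/151)) = -29509/7207 + 22633/(((1/151)*752)) = -29509/7207 + 22633/(752/151) = -29509/7207 + 22633*(151/752) = -29509/7207 + 3417583/752 = 24608329913/5419664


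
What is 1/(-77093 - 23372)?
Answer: -1/100465 ≈ -9.9537e-6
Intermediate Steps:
1/(-77093 - 23372) = 1/(-100465) = -1/100465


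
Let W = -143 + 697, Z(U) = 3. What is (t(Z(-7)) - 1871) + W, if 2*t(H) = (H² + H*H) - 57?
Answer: -2673/2 ≈ -1336.5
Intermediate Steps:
W = 554
t(H) = -57/2 + H² (t(H) = ((H² + H*H) - 57)/2 = ((H² + H²) - 57)/2 = (2*H² - 57)/2 = (-57 + 2*H²)/2 = -57/2 + H²)
(t(Z(-7)) - 1871) + W = ((-57/2 + 3²) - 1871) + 554 = ((-57/2 + 9) - 1871) + 554 = (-39/2 - 1871) + 554 = -3781/2 + 554 = -2673/2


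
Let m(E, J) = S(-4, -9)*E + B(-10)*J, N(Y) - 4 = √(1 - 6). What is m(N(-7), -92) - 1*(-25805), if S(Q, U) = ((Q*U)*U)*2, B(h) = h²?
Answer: 14013 - 648*I*√5 ≈ 14013.0 - 1449.0*I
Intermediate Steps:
S(Q, U) = 2*Q*U² (S(Q, U) = (Q*U²)*2 = 2*Q*U²)
N(Y) = 4 + I*√5 (N(Y) = 4 + √(1 - 6) = 4 + √(-5) = 4 + I*√5)
m(E, J) = -648*E + 100*J (m(E, J) = (2*(-4)*(-9)²)*E + (-10)²*J = (2*(-4)*81)*E + 100*J = -648*E + 100*J)
m(N(-7), -92) - 1*(-25805) = (-648*(4 + I*√5) + 100*(-92)) - 1*(-25805) = ((-2592 - 648*I*√5) - 9200) + 25805 = (-11792 - 648*I*√5) + 25805 = 14013 - 648*I*√5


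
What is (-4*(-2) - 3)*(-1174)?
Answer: -5870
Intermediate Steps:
(-4*(-2) - 3)*(-1174) = (8 - 3)*(-1174) = 5*(-1174) = -5870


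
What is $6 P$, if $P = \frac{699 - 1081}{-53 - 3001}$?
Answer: $\frac{382}{509} \approx 0.75049$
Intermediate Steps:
$P = \frac{191}{1527}$ ($P = - \frac{382}{-3054} = \left(-382\right) \left(- \frac{1}{3054}\right) = \frac{191}{1527} \approx 0.12508$)
$6 P = 6 \cdot \frac{191}{1527} = \frac{382}{509}$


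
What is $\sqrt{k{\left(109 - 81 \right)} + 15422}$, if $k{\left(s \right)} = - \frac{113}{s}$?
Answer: $\frac{3 \sqrt{335769}}{14} \approx 124.17$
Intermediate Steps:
$\sqrt{k{\left(109 - 81 \right)} + 15422} = \sqrt{- \frac{113}{109 - 81} + 15422} = \sqrt{- \frac{113}{28} + 15422} = \sqrt{\frac{431703}{28}} = \frac{3 \sqrt{335769}}{14}$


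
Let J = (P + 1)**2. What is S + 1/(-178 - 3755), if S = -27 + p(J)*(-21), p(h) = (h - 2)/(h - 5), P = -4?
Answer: -1002919/15732 ≈ -63.750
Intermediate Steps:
J = 9 (J = (-4 + 1)**2 = (-3)**2 = 9)
p(h) = (-2 + h)/(-5 + h)
S = -255/4 (S = -27 + ((-2 + 9)/(-5 + 9))*(-21) = -27 + (7/4)*(-21) = -27 - 147/4 = -255/4 ≈ -63.750)
S + 1/(-178 - 3755) = -255/4 + 1/(-178 - 3755) = -255/4 + 1/(-3933) = -255/4 - 1/3933 = -1002919/15732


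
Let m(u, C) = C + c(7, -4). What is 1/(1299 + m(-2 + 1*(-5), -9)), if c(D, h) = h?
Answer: 1/1286 ≈ 0.00077760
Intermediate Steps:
m(u, C) = -4 + C (m(u, C) = C - 4 = -4 + C)
1/(1299 + m(-2 + 1*(-5), -9)) = 1/(1299 + (-4 - 9)) = 1/(1299 - 13) = 1/1286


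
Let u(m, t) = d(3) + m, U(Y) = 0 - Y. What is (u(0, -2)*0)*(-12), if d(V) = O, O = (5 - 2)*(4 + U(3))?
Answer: 0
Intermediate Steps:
U(Y) = -Y
O = 3 (O = (5 - 2)*(4 - 1*3) = 3*(4 - 3) = 3*1 = 3)
d(V) = 3
u(m, t) = 3 + m
(u(0, -2)*0)*(-12) = ((3 + 0)*0)*(-12) = (3*0)*(-12) = 0*(-12) = 0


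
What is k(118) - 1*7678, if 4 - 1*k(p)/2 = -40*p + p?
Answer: 1534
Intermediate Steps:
k(p) = 8 + 78*p (k(p) = 8 - 2*(-40*p + p) = 8 - (-78)*p = 8 + 78*p)
k(118) - 1*7678 = (8 + 78*118) - 1*7678 = (8 + 9204) - 7678 = 9212 - 7678 = 1534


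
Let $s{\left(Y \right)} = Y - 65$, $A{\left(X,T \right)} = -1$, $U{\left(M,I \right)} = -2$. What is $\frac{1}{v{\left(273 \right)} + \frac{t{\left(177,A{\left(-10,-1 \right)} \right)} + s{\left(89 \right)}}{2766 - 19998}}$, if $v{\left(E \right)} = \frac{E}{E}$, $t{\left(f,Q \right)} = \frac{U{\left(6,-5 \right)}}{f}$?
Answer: $\frac{1525032}{1522909} \approx 1.0014$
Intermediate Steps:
$s{\left(Y \right)} = -65 + Y$
$t{\left(f,Q \right)} = - \frac{2}{f}$
$v{\left(E \right)} = 1$
$\frac{1}{v{\left(273 \right)} + \frac{t{\left(177,A{\left(-10,-1 \right)} \right)} + s{\left(89 \right)}}{2766 - 19998}} = \frac{1}{1 + \frac{- \frac{2}{177} + \left(-65 + 89\right)}{2766 - 19998}} = \frac{1}{1 + \frac{\left(-2\right) \frac{1}{177} + 24}{-17232}} = \frac{1}{1 + \left(- \frac{2}{177} + 24\right) \left(- \frac{1}{17232}\right)} = \frac{1}{1 + \frac{4246}{177} \left(- \frac{1}{17232}\right)} = \frac{1}{1 - \frac{2123}{1525032}} = \frac{1}{\frac{1522909}{1525032}} = \frac{1525032}{1522909}$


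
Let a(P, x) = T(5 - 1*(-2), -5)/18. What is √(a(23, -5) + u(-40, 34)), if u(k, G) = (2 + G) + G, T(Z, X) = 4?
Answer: 2*√158/3 ≈ 8.3799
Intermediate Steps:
u(k, G) = 2 + 2*G
a(P, x) = 2/9 (a(P, x) = 4/18 = 4*(1/18) = 2/9)
√(a(23, -5) + u(-40, 34)) = √(2/9 + (2 + 2*34)) = √(2/9 + (2 + 68)) = √(2/9 + 70) = √(632/9) = 2*√158/3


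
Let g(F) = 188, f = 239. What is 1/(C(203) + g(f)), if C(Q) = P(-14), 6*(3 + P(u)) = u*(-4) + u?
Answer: 1/192 ≈ 0.0052083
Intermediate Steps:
P(u) = -3 - u/2 (P(u) = -3 + (u*(-4) + u)/6 = -3 + (-4*u + u)/6 = -3 + (-3*u)/6 = -3 - u/2)
C(Q) = 4 (C(Q) = -3 - 1/2*(-14) = -3 + 7 = 4)
1/(C(203) + g(f)) = 1/(4 + 188) = 1/192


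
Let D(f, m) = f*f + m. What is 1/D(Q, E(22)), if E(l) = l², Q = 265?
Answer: 1/70709 ≈ 1.4142e-5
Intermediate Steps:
D(f, m) = m + f² (D(f, m) = f² + m = m + f²)
1/D(Q, E(22)) = 1/(22² + 265²) = 1/(484 + 70225) = 1/70709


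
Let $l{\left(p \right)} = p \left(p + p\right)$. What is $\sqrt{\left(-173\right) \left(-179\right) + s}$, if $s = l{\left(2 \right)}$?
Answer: $5 \sqrt{1239} \approx 176.0$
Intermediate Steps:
$l{\left(p \right)} = 2 p^{2}$ ($l{\left(p \right)} = p 2 p = 2 p^{2}$)
$s = 8$ ($s = 2 \cdot 2^{2} = 2 \cdot 4 = 8$)
$\sqrt{\left(-173\right) \left(-179\right) + s} = \sqrt{\left(-173\right) \left(-179\right) + 8} = \sqrt{30967 + 8} = \sqrt{30975} = 5 \sqrt{1239}$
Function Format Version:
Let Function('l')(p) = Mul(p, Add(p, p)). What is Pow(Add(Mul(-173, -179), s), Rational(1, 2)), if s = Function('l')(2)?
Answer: Mul(5, Pow(1239, Rational(1, 2))) ≈ 176.00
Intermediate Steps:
Function('l')(p) = Mul(2, Pow(p, 2)) (Function('l')(p) = Mul(p, Mul(2, p)) = Mul(2, Pow(p, 2)))
s = 8 (s = Mul(2, Pow(2, 2)) = Mul(2, 4) = 8)
Pow(Add(Mul(-173, -179), s), Rational(1, 2)) = Pow(Add(Mul(-173, -179), 8), Rational(1, 2)) = Pow(Add(30967, 8), Rational(1, 2)) = Pow(30975, Rational(1, 2)) = Mul(5, Pow(1239, Rational(1, 2)))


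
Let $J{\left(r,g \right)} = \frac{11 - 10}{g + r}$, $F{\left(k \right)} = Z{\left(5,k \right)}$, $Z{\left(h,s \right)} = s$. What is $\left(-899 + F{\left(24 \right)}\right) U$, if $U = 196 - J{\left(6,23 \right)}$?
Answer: $- \frac{4972625}{29} \approx -1.7147 \cdot 10^{5}$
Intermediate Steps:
$F{\left(k \right)} = k$
$J{\left(r,g \right)} = \frac{1}{g + r}$ ($J{\left(r,g \right)} = 1 \frac{1}{g + r} = \frac{1}{g + r}$)
$U = \frac{5683}{29}$ ($U = 196 - \frac{1}{23 + 6} = 196 - \frac{1}{29} = \frac{5683}{29} \approx 195.97$)
$\left(-899 + F{\left(24 \right)}\right) U = \left(-899 + 24\right) \frac{5683}{29} = \left(-875\right) \frac{5683}{29} = - \frac{4972625}{29}$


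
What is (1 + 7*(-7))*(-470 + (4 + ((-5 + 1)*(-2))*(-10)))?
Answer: 26208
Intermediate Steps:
(1 + 7*(-7))*(-470 + (4 + ((-5 + 1)*(-2))*(-10))) = (1 - 49)*(-470 + (4 - 4*(-2)*(-10))) = -48*(-470 + (4 + 8*(-10))) = -48*(-470 + (4 - 80)) = -48*(-470 - 76) = -48*(-546) = 26208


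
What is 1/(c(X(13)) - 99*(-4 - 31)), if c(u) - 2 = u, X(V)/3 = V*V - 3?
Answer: 1/3965 ≈ 0.00025221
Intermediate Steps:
X(V) = -9 + 3*V² (X(V) = 3*(V*V - 3) = 3*(V² - 3) = 3*(-3 + V²) = -9 + 3*V²)
c(u) = 2 + u
1/(c(X(13)) - 99*(-4 - 31)) = 1/((2 + (-9 + 3*13²)) - 99*(-4 - 31)) = 1/((2 + (-9 + 3*169)) - 99*(-35)) = 1/((2 + (-9 + 507)) + 3465) = 1/((2 + 498) + 3465) = 1/(500 + 3465) = 1/3965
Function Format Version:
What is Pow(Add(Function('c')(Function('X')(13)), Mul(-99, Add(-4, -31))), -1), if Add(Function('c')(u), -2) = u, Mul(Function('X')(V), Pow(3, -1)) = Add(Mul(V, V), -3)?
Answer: Rational(1, 3965) ≈ 0.00025221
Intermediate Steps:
Function('X')(V) = Add(-9, Mul(3, Pow(V, 2))) (Function('X')(V) = Mul(3, Add(Mul(V, V), -3)) = Mul(3, Add(Pow(V, 2), -3)) = Mul(3, Add(-3, Pow(V, 2))) = Add(-9, Mul(3, Pow(V, 2))))
Function('c')(u) = Add(2, u)
Pow(Add(Function('c')(Function('X')(13)), Mul(-99, Add(-4, -31))), -1) = Pow(Add(Add(2, Add(-9, Mul(3, Pow(13, 2)))), Mul(-99, Add(-4, -31))), -1) = Pow(Add(Add(2, Add(-9, Mul(3, 169))), Mul(-99, -35)), -1) = Pow(Add(Add(2, Add(-9, 507)), 3465), -1) = Pow(Add(Add(2, 498), 3465), -1) = Pow(Add(500, 3465), -1) = Pow(3965, -1) = Rational(1, 3965)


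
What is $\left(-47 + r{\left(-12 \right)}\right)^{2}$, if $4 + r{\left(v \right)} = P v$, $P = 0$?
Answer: $2601$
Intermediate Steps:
$r{\left(v \right)} = -4$ ($r{\left(v \right)} = -4 + 0 v = -4 + 0 = -4$)
$\left(-47 + r{\left(-12 \right)}\right)^{2} = \left(-47 - 4\right)^{2} = \left(-51\right)^{2} = 2601$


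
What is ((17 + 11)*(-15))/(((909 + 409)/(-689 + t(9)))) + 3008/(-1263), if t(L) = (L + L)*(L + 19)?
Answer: 47085278/832317 ≈ 56.571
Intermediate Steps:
t(L) = 2*L*(19 + L) (t(L) = (2*L)*(19 + L) = 2*L*(19 + L))
((17 + 11)*(-15))/(((909 + 409)/(-689 + t(9)))) + 3008/(-1263) = ((17 + 11)*(-15))/(((909 + 409)/(-689 + 2*9*(19 + 9)))) + 3008/(-1263) = (28*(-15))/((1318/(-689 + 2*9*28))) + 3008*(-1/1263) = -420/(1318/(-689 + 504)) - 3008/1263 = -420/(1318/(-185)) - 3008/1263 = -420/(1318*(-1/185)) - 3008/1263 = -420/(-1318/185) - 3008/1263 = -420*(-185/1318) - 3008/1263 = 38850/659 - 3008/1263 = 47085278/832317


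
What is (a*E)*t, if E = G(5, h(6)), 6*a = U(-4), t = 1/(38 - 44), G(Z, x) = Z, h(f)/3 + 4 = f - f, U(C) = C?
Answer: 5/9 ≈ 0.55556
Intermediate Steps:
h(f) = -12 (h(f) = -12 + 3*(f - f) = -12 + 3*0 = -12 + 0 = -12)
t = -⅙ (t = 1/(-6) = -⅙ ≈ -0.16667)
a = -⅔ (a = (⅙)*(-4) = -⅔ ≈ -0.66667)
E = 5
(a*E)*t = -⅔*5*(-⅙) = -10/3*(-⅙) = 5/9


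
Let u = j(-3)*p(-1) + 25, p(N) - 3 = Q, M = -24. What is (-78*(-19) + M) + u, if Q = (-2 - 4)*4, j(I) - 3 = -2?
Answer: 1462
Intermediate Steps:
j(I) = 1 (j(I) = 3 - 2 = 1)
Q = -24 (Q = -6*4 = -24)
p(N) = -21 (p(N) = 3 - 24 = -21)
u = 4 (u = 1*(-21) + 25 = -21 + 25 = 4)
(-78*(-19) + M) + u = (-78*(-19) - 24) + 4 = (1482 - 24) + 4 = 1458 + 4 = 1462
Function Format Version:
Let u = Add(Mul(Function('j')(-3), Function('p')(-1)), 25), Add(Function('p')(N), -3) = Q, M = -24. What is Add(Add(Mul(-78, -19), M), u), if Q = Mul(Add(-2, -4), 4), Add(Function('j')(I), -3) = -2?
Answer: 1462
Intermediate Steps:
Function('j')(I) = 1 (Function('j')(I) = Add(3, -2) = 1)
Q = -24 (Q = Mul(-6, 4) = -24)
Function('p')(N) = -21 (Function('p')(N) = Add(3, -24) = -21)
u = 4 (u = Add(Mul(1, -21), 25) = Add(-21, 25) = 4)
Add(Add(Mul(-78, -19), M), u) = Add(Add(Mul(-78, -19), -24), 4) = Add(Add(1482, -24), 4) = Add(1458, 4) = 1462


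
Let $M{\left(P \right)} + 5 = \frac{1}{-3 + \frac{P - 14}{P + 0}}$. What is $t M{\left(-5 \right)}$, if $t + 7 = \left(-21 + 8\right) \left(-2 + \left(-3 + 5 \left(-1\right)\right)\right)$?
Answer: $- \frac{1845}{4} \approx -461.25$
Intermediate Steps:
$M{\left(P \right)} = -5 + \frac{1}{-3 + \frac{-14 + P}{P}}$ ($M{\left(P \right)} = -5 + \frac{1}{-3 + \frac{P - 14}{P + 0}} = -5 + \frac{1}{-3 + \frac{-14 + P}{P}}$)
$t = 123$ ($t = -7 + \left(-21 + 8\right) \left(-2 + \left(-3 + 5 \left(-1\right)\right)\right) = -7 - 13 \left(-2 - 8\right) = -7 - -130 = -7 + 130 = 123$)
$t M{\left(-5 \right)} = 123 \frac{-70 - -55}{2 \left(7 - 5\right)} = 123 \frac{-70 + 55}{2 \cdot 2} = 123 \cdot \frac{1}{2} \cdot \frac{1}{2} \left(-15\right) = 123 \left(- \frac{15}{4}\right) = - \frac{1845}{4}$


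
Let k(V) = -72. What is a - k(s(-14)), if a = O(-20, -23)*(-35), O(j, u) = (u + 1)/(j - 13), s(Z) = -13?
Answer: 146/3 ≈ 48.667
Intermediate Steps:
O(j, u) = (1 + u)/(-13 + j)
a = -70/3 (a = ((1 - 23)/(-13 - 20))*(-35) = (-22/(-33))*(-35) = -1/33*(-22)*(-35) = (2/3)*(-35) = -70/3 ≈ -23.333)
a - k(s(-14)) = -70/3 - 1*(-72) = -70/3 + 72 = 146/3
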